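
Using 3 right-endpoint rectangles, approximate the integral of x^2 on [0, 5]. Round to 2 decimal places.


Right Riemann sum uses right endpoints of each subinterval.
Interval: [0, 5], n = 3
dx = (5 - 0) / 3 = 5/3
Right endpoints: [5/3, 10/3, 5]
f values: [25/9, 100/9, 25]
Sum = dx * (sum of f values)
= 5/3 * 350/9
= 1750/27 ≈ 64.81

64.81


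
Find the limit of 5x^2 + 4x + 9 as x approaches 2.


Since polynomials are continuous, we use direct substitution.
lim(x->2) of 5x^2 + 4x + 9
= 5 * 2^2 + 4 * 2 + 9
= 20 + 8 + 9
= 37

37


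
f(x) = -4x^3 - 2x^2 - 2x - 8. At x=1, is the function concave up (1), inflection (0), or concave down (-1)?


Concavity is determined by the sign of f''(x).
f(x) = -4x^3 - 2x^2 - 2x - 8
f'(x) = -12x^2 - 4x - 2
f''(x) = -24x - 4
f''(1) = -24 * 1 - 4
= -24 - 4
= -28
Since f''(1) < 0, the function is concave down (-1)

-1


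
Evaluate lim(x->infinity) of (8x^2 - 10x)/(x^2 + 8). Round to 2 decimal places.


For limits at infinity with equal-degree polynomials,
we compare leading coefficients.
Numerator leading term: 8x^2
Denominator leading term: x^2
Divide both by x^2:
lim = (8 - 10/x) / (1 + 8/x^2)
As x -> infinity, the 1/x and 1/x^2 terms vanish:
= 8/1 = 8 = 8.00

8.00


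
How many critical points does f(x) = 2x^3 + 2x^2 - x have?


Find where f'(x) = 0:
f(x) = 2x^3 + 2x^2 - x
f'(x) = 6x^2 + 4x - 1
This is a quadratic in x. Use the discriminant to count real roots.
Discriminant = (4)^2 - 4 * 6 * (-1)
= 16 - (-24)
= 40
Since discriminant > 0, f'(x) = 0 has 2 real solutions.
Number of critical points: 2

2


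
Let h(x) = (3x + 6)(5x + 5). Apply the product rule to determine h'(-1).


Let u(x) = 3x + 6 and v(x) = 5x + 5
u'(x) = 3
v'(x) = 5
Product rule: h'(x) = u'(x)*v(x) + u(x)*v'(x)
= 3 * (5x + 5) + (3x + 6) * 5
At x = -1:
u(-1) = 3 * (-1) + 6 = 3
v(-1) = 5 * (-1) + 5 = 0
h'(-1) = 3 * 0 + 3 * 5
= 0 + 15
= 15

15


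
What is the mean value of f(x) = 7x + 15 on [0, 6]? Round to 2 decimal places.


Average value = 1/(b-a) * integral from a to b of f(x) dx
First compute the integral of 7x + 15:
F(x) = (7/2)x^2 + 15x
F(6) = 7/2 * 36 + 15 * 6 = 216
F(0) = 7/2 * 0 + 15 * 0 = 0
Integral = 216 - 0 = 216
Average = 216 / (6 - 0) = 216 / 6
= 36 = 36.00

36.00


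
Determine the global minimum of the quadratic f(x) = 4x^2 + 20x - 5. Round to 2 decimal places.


For a quadratic f(x) = ax^2 + bx + c with a > 0, the minimum is at the vertex.
Vertex x-coordinate: x = -b/(2a)
x = -(20) / (2 * 4)
x = -20/8 = -5/2
Substitute back to find the minimum value:
f(-5/2) = 4 * (-5/2)^2 + 20 * (-5/2) - 5
= 25 - 50 - 5
= -30 = -30.00

-30.00


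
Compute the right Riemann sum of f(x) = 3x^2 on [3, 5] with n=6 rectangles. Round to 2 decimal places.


Right Riemann sum uses right endpoints of each subinterval.
Interval: [3, 5], n = 6
dx = (5 - 3) / 6 = 1/3
Right endpoints: [10/3, 11/3, 4, 13/3, 14/3, 5]
f values: [100/3, 121/3, 48, 169/3, 196/3, 75]
Sum = dx * (sum of f values)
= 1/3 * 955/3
= 955/9 ≈ 106.11

106.11


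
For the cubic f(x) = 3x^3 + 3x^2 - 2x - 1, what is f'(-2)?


Differentiate f(x) = 3x^3 + 3x^2 - 2x - 1 term by term:
f'(x) = 9x^2 + 6x - 2
Substitute x = -2:
f'(-2) = 9 * (-2)^2 + 6 * (-2) - 2
= 36 - 12 - 2
= 22

22


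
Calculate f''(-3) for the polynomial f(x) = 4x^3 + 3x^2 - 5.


First derivative:
f'(x) = 12x^2 + 6x
Second derivative:
f''(x) = 24x + 6
Substitute x = -3:
f''(-3) = 24 * (-3) + 6
= -72 + 6
= -66

-66


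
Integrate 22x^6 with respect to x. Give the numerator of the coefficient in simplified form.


Apply the power rule for integration:
integral of ax^n dx = a/(n+1) * x^(n+1) + C
integral of 22x^6 dx
= 22/7 * x^7 + C
The coefficient in lowest terms is 22/7, and its numerator is 22

22


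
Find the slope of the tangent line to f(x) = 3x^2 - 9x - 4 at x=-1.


The slope of the tangent line equals f'(x) at the point.
f(x) = 3x^2 - 9x - 4
f'(x) = 6x - 9
At x = -1:
f'(-1) = 6 * (-1) - 9
= -6 - 9
= -15

-15


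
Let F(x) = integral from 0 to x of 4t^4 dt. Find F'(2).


By the Fundamental Theorem of Calculus (Part 1):
If F(x) = integral from 0 to x of f(t) dt, then F'(x) = f(x)
Here f(t) = 4t^4
So F'(x) = 4x^4
Evaluate at x = 2:
F'(2) = 4 * 2^4
= 4 * 16
= 64

64


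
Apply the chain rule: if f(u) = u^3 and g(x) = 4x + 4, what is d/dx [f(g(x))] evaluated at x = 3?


Using the chain rule: (f(g(x)))' = f'(g(x)) * g'(x)
First, find g(3):
g(3) = 4 * 3 + 4 = 16
Next, f'(u) = 3u^2
And g'(x) = 4
So f'(g(3)) * g'(3)
= 3 * 16^2 * 4
= 3 * 256 * 4
= 3072

3072


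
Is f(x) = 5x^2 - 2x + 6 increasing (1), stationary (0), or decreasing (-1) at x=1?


Compute f'(x) to determine behavior:
f'(x) = 10x - 2
f'(1) = 10 * 1 - 2
= 10 - 2
= 8
Since f'(1) > 0, the function is increasing (1)

1


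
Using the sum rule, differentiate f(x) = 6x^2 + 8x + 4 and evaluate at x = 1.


Differentiate term by term using power and sum rules:
f(x) = 6x^2 + 8x + 4
f'(x) = 12x + 8
Substitute x = 1:
f'(1) = 12 * 1 + 8
= 12 + 8
= 20

20


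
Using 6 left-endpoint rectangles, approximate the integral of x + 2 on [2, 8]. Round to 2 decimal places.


Left Riemann sum uses left endpoints of each subinterval.
Interval: [2, 8], n = 6
dx = (8 - 2) / 6 = 1
Left endpoints: [2, 3, 4, 5, 6, 7]
f values: [4, 5, 6, 7, 8, 9]
Sum = dx * (sum of f values)
= 1 * 39
= 39 = 39.00

39.00


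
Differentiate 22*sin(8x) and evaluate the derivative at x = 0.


Apply the chain rule to differentiate 22*sin(8x):
d/dx [22*sin(8x)]
= 22 * cos(8x) * d/dx(8x)
= 22 * 8 * cos(8x)
= 176 * cos(8x)
Evaluate at x = 0:
= 176 * cos(0)
= 176 * 1
= 176

176


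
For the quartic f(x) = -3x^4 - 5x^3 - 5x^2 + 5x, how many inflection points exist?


Inflection points occur where f''(x) = 0 and concavity changes.
f(x) = -3x^4 - 5x^3 - 5x^2 + 5x
f'(x) = -12x^3 - 15x^2 - 10x + 5
f''(x) = -36x^2 - 30x - 10
This is a quadratic in x. Use the discriminant to count real roots.
Discriminant = (-30)^2 - 4 * (-36) * (-10)
= 900 - 1440
= -540
Since discriminant < 0, f''(x) = 0 has no real solutions.
Number of inflection points: 0

0


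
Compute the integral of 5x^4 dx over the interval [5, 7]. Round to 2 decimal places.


Find the antiderivative of 5x^4:
F(x) = 5/5 * x^5
Apply the Fundamental Theorem of Calculus:
F(7) - F(5)
= 5/5 * 7^5 - 5/5 * 5^5
= 5/5 * (16807 - 3125)
= 5/5 * 13682
= 13682 = 13682.00

13682.00


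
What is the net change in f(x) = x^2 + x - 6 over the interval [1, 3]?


Net change = f(b) - f(a)
f(x) = x^2 + x - 6
Compute f(3):
f(3) = 1 * 3^2 + 1 * 3 - 6
= 9 + 3 - 6
= 6
Compute f(1):
f(1) = 1 * 1^2 + 1 * 1 - 6
= 1 + 1 - 6
= -4
Net change = 6 - (-4) = 10

10


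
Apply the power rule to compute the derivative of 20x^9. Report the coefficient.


We apply the power rule: d/dx [ax^n] = a*n * x^(n-1)
d/dx [20x^9]
= 20 * 9 * x^(9-1)
= 180x^8
The coefficient is 180

180


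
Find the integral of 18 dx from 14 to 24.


The integral of a constant k over [a, b] equals k * (b - a).
integral from 14 to 24 of 18 dx
= 18 * (24 - 14)
= 18 * 10
= 180

180


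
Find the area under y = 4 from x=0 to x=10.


The area under a constant function y = 4 is a rectangle.
Width = 10 - 0 = 10
Height = 4
Area = width * height
= 10 * 4
= 40

40


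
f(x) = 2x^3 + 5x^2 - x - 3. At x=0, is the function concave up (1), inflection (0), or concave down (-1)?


Concavity is determined by the sign of f''(x).
f(x) = 2x^3 + 5x^2 - x - 3
f'(x) = 6x^2 + 10x - 1
f''(x) = 12x + 10
f''(0) = 12 * 0 + 10
= 0 + 10
= 10
Since f''(0) > 0, the function is concave up (1)

1


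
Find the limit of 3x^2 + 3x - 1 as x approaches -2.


Since polynomials are continuous, we use direct substitution.
lim(x->-2) of 3x^2 + 3x - 1
= 3 * (-2)^2 + 3 * (-2) - 1
= 12 - 6 - 1
= 5

5


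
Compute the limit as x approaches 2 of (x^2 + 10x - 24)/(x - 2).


Direct substitution gives 0/0, so we factor the numerator.
Factor: (x^2 + 10x - 24) = (x - 2)(x + 12)
Cancel the common factor (x - 2):
(x^2 + 10x - 24)/(x - 2) = (x + 12)
Now substitute x = 2:
= (2) - (-12) = 14

14


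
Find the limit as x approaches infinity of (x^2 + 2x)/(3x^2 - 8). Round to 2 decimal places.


For limits at infinity with equal-degree polynomials,
we compare leading coefficients.
Numerator leading term: x^2
Denominator leading term: 3x^2
Divide both by x^2:
lim = (1 + 2/x) / (3 - 8/x^2)
As x -> infinity, the 1/x and 1/x^2 terms vanish:
= 1/3 ≈ 0.33

0.33


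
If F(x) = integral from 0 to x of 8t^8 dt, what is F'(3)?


By the Fundamental Theorem of Calculus (Part 1):
If F(x) = integral from 0 to x of f(t) dt, then F'(x) = f(x)
Here f(t) = 8t^8
So F'(x) = 8x^8
Evaluate at x = 3:
F'(3) = 8 * 3^8
= 8 * 6561
= 52488

52488


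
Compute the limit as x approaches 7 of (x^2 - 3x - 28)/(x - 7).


Direct substitution gives 0/0, so we factor the numerator.
Factor: (x^2 - 3x - 28) = (x - 7)(x + 4)
Cancel the common factor (x - 7):
(x^2 - 3x - 28)/(x - 7) = (x + 4)
Now substitute x = 7:
= (7) - (-4) = 11

11


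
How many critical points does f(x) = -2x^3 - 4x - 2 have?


Find where f'(x) = 0:
f(x) = -2x^3 - 4x - 2
f'(x) = -6x^2 - 4
This is a quadratic in x. Use the discriminant to count real roots.
Discriminant = (0)^2 - 4 * (-6) * (-4)
= 0 - 96
= -96
Since discriminant < 0, f'(x) = 0 has no real solutions.
Number of critical points: 0

0


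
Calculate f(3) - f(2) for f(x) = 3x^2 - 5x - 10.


Net change = f(b) - f(a)
f(x) = 3x^2 - 5x - 10
Compute f(3):
f(3) = 3 * 3^2 - 5 * 3 - 10
= 27 - 15 - 10
= 2
Compute f(2):
f(2) = 3 * 2^2 - 5 * 2 - 10
= 12 - 10 - 10
= -8
Net change = 2 - (-8) = 10

10


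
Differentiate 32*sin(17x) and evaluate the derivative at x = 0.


Apply the chain rule to differentiate 32*sin(17x):
d/dx [32*sin(17x)]
= 32 * cos(17x) * d/dx(17x)
= 32 * 17 * cos(17x)
= 544 * cos(17x)
Evaluate at x = 0:
= 544 * cos(0)
= 544 * 1
= 544

544


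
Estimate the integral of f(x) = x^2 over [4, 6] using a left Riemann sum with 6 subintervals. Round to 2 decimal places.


Left Riemann sum uses left endpoints of each subinterval.
Interval: [4, 6], n = 6
dx = (6 - 4) / 6 = 1/3
Left endpoints: [4, 13/3, 14/3, 5, 16/3, 17/3]
f values: [16, 169/9, 196/9, 25, 256/9, 289/9]
Sum = dx * (sum of f values)
= 1/3 * 1279/9
= 1279/27 ≈ 47.37

47.37


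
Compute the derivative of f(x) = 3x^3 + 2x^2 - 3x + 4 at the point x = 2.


Differentiate f(x) = 3x^3 + 2x^2 - 3x + 4 term by term:
f'(x) = 9x^2 + 4x - 3
Substitute x = 2:
f'(2) = 9 * 2^2 + 4 * 2 - 3
= 36 + 8 - 3
= 41

41


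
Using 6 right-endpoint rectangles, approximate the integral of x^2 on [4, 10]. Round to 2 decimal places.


Right Riemann sum uses right endpoints of each subinterval.
Interval: [4, 10], n = 6
dx = (10 - 4) / 6 = 1
Right endpoints: [5, 6, 7, 8, 9, 10]
f values: [25, 36, 49, 64, 81, 100]
Sum = dx * (sum of f values)
= 1 * 355
= 355 = 355.00

355.00


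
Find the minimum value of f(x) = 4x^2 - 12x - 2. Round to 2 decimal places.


For a quadratic f(x) = ax^2 + bx + c with a > 0, the minimum is at the vertex.
Vertex x-coordinate: x = -b/(2a)
x = -(-12) / (2 * 4)
x = 12/8 = 3/2
Substitute back to find the minimum value:
f(3/2) = 4 * (3/2)^2 - 12 * (3/2) - 2
= 9 - 18 - 2
= -11 = -11.00

-11.00


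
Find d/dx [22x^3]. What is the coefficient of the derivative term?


We apply the power rule: d/dx [ax^n] = a*n * x^(n-1)
d/dx [22x^3]
= 22 * 3 * x^(3-1)
= 66x^2
The coefficient is 66

66


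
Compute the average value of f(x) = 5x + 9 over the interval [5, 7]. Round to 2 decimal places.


Average value = 1/(b-a) * integral from a to b of f(x) dx
First compute the integral of 5x + 9:
F(x) = (5/2)x^2 + 9x
F(7) = 5/2 * 49 + 9 * 7 = 371/2
F(5) = 5/2 * 25 + 9 * 5 = 215/2
Integral = 371/2 - 215/2 = 78
Average = 78 / (7 - 5) = 78 / 2
= 39 = 39.00

39.00


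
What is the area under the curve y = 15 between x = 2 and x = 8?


The area under a constant function y = 15 is a rectangle.
Width = 8 - 2 = 6
Height = 15
Area = width * height
= 6 * 15
= 90

90


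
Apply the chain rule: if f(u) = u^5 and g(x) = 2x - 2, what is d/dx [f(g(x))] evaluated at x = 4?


Using the chain rule: (f(g(x)))' = f'(g(x)) * g'(x)
First, find g(4):
g(4) = 2 * 4 - 2 = 6
Next, f'(u) = 5u^4
And g'(x) = 2
So f'(g(4)) * g'(4)
= 5 * 6^4 * 2
= 5 * 1296 * 2
= 12960

12960


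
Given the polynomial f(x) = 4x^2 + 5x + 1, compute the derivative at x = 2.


Differentiate term by term using power and sum rules:
f(x) = 4x^2 + 5x + 1
f'(x) = 8x + 5
Substitute x = 2:
f'(2) = 8 * 2 + 5
= 16 + 5
= 21

21


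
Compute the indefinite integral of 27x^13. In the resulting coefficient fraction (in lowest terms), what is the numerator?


Apply the power rule for integration:
integral of ax^n dx = a/(n+1) * x^(n+1) + C
integral of 27x^13 dx
= 27/14 * x^14 + C
The coefficient in lowest terms is 27/14, and its numerator is 27

27


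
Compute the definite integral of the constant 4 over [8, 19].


The integral of a constant k over [a, b] equals k * (b - a).
integral from 8 to 19 of 4 dx
= 4 * (19 - 8)
= 4 * 11
= 44

44


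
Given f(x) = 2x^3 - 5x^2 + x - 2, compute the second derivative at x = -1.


First derivative:
f'(x) = 6x^2 - 10x + 1
Second derivative:
f''(x) = 12x - 10
Substitute x = -1:
f''(-1) = 12 * (-1) - 10
= -12 - 10
= -22

-22


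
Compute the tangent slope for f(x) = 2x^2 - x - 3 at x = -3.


The slope of the tangent line equals f'(x) at the point.
f(x) = 2x^2 - x - 3
f'(x) = 4x - 1
At x = -3:
f'(-3) = 4 * (-3) - 1
= -12 - 1
= -13

-13


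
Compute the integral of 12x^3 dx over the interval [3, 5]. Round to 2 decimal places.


Find the antiderivative of 12x^3:
F(x) = 12/4 * x^4
Apply the Fundamental Theorem of Calculus:
F(5) - F(3)
= 12/4 * 5^4 - 12/4 * 3^4
= 12/4 * (625 - 81)
= 12/4 * 544
= 1632 = 1632.00

1632.00


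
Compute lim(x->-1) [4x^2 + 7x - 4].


Since polynomials are continuous, we use direct substitution.
lim(x->-1) of 4x^2 + 7x - 4
= 4 * (-1)^2 + 7 * (-1) - 4
= 4 - 7 - 4
= -7

-7


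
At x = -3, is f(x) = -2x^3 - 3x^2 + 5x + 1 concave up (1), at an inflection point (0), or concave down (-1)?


Concavity is determined by the sign of f''(x).
f(x) = -2x^3 - 3x^2 + 5x + 1
f'(x) = -6x^2 - 6x + 5
f''(x) = -12x - 6
f''(-3) = -12 * (-3) - 6
= 36 - 6
= 30
Since f''(-3) > 0, the function is concave up (1)

1


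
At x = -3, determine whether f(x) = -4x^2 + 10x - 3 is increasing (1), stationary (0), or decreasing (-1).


Compute f'(x) to determine behavior:
f'(x) = -8x + 10
f'(-3) = -8 * (-3) + 10
= 24 + 10
= 34
Since f'(-3) > 0, the function is increasing (1)

1


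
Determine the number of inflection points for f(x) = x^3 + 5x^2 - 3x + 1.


Inflection points occur where f''(x) = 0 and concavity changes.
f(x) = x^3 + 5x^2 - 3x + 1
f'(x) = 3x^2 + 10x - 3
f''(x) = 6x + 10
Set f''(x) = 0:
6x + 10 = 0
x = -10 / 6 = -5/3
Since f''(x) is linear (degree 1), it changes sign at this point.
Therefore there is exactly 1 inflection point.

1


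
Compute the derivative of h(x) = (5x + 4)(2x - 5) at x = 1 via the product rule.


Let u(x) = 5x + 4 and v(x) = 2x - 5
u'(x) = 5
v'(x) = 2
Product rule: h'(x) = u'(x)*v(x) + u(x)*v'(x)
= 5 * (2x - 5) + (5x + 4) * 2
At x = 1:
u(1) = 5 * 1 + 4 = 9
v(1) = 2 * 1 - 5 = -3
h'(1) = 5 * (-3) + 9 * 2
= -15 + 18
= 3

3


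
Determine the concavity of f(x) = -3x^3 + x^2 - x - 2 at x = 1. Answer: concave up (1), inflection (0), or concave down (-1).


Concavity is determined by the sign of f''(x).
f(x) = -3x^3 + x^2 - x - 2
f'(x) = -9x^2 + 2x - 1
f''(x) = -18x + 2
f''(1) = -18 * 1 + 2
= -18 + 2
= -16
Since f''(1) < 0, the function is concave down (-1)

-1


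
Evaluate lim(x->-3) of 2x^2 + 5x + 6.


Since polynomials are continuous, we use direct substitution.
lim(x->-3) of 2x^2 + 5x + 6
= 2 * (-3)^2 + 5 * (-3) + 6
= 18 - 15 + 6
= 9

9


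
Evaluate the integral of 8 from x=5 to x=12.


The integral of a constant k over [a, b] equals k * (b - a).
integral from 5 to 12 of 8 dx
= 8 * (12 - 5)
= 8 * 7
= 56

56


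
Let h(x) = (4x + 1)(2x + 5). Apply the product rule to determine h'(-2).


Let u(x) = 4x + 1 and v(x) = 2x + 5
u'(x) = 4
v'(x) = 2
Product rule: h'(x) = u'(x)*v(x) + u(x)*v'(x)
= 4 * (2x + 5) + (4x + 1) * 2
At x = -2:
u(-2) = 4 * (-2) + 1 = -7
v(-2) = 2 * (-2) + 5 = 1
h'(-2) = 4 * 1 + (-7) * 2
= 4 - 14
= -10

-10


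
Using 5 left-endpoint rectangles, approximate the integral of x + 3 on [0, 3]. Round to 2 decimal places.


Left Riemann sum uses left endpoints of each subinterval.
Interval: [0, 3], n = 5
dx = (3 - 0) / 5 = 3/5
Left endpoints: [0, 3/5, 6/5, 9/5, 12/5]
f values: [3, 18/5, 21/5, 24/5, 27/5]
Sum = dx * (sum of f values)
= 3/5 * 21
= 63/5 = 12.60

12.60


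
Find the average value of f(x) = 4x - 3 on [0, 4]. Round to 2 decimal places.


Average value = 1/(b-a) * integral from a to b of f(x) dx
First compute the integral of 4x - 3:
F(x) = 2x^2 - 3x
F(4) = 2 * 16 - 3 * 4 = 20
F(0) = 2 * 0 - 3 * 0 = 0
Integral = 20 - 0 = 20
Average = 20 / (4 - 0) = 20 / 4
= 5 = 5.00

5.00


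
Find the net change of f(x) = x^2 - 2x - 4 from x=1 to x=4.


Net change = f(b) - f(a)
f(x) = x^2 - 2x - 4
Compute f(4):
f(4) = 1 * 4^2 - 2 * 4 - 4
= 16 - 8 - 4
= 4
Compute f(1):
f(1) = 1 * 1^2 - 2 * 1 - 4
= 1 - 2 - 4
= -5
Net change = 4 - (-5) = 9

9


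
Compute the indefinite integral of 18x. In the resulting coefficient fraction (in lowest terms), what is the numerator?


Apply the power rule for integration:
integral of ax^n dx = a/(n+1) * x^(n+1) + C
integral of 18x dx
= 18/2 * x^2 + C
= 9 * x^2 + C
The coefficient in lowest terms is 9 = 9/1, so its numerator is 9

9


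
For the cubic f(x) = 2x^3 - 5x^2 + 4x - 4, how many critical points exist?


Find where f'(x) = 0:
f(x) = 2x^3 - 5x^2 + 4x - 4
f'(x) = 6x^2 - 10x + 4
This is a quadratic in x. Use the discriminant to count real roots.
Discriminant = (-10)^2 - 4 * 6 * 4
= 100 - 96
= 4
Since discriminant > 0, f'(x) = 0 has 2 real solutions.
Number of critical points: 2

2


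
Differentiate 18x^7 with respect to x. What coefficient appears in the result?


We apply the power rule: d/dx [ax^n] = a*n * x^(n-1)
d/dx [18x^7]
= 18 * 7 * x^(7-1)
= 126x^6
The coefficient is 126

126


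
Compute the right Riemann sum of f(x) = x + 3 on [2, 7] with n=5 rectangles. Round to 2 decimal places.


Right Riemann sum uses right endpoints of each subinterval.
Interval: [2, 7], n = 5
dx = (7 - 2) / 5 = 1
Right endpoints: [3, 4, 5, 6, 7]
f values: [6, 7, 8, 9, 10]
Sum = dx * (sum of f values)
= 1 * 40
= 40 = 40.00

40.00


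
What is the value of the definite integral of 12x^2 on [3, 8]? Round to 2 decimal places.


Find the antiderivative of 12x^2:
F(x) = 12/3 * x^3
Apply the Fundamental Theorem of Calculus:
F(8) - F(3)
= 12/3 * 8^3 - 12/3 * 3^3
= 12/3 * (512 - 27)
= 12/3 * 485
= 1940 = 1940.00

1940.00


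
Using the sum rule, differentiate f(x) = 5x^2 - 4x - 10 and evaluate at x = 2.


Differentiate term by term using power and sum rules:
f(x) = 5x^2 - 4x - 10
f'(x) = 10x - 4
Substitute x = 2:
f'(2) = 10 * 2 - 4
= 20 - 4
= 16

16


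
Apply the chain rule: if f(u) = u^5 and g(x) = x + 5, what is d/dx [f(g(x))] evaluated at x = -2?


Using the chain rule: (f(g(x)))' = f'(g(x)) * g'(x)
First, find g(-2):
g(-2) = 1 * (-2) + 5 = 3
Next, f'(u) = 5u^4
And g'(x) = 1
So f'(g(-2)) * g'(-2)
= 5 * 3^4 * 1
= 5 * 81 * 1
= 405

405


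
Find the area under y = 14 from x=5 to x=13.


The area under a constant function y = 14 is a rectangle.
Width = 13 - 5 = 8
Height = 14
Area = width * height
= 8 * 14
= 112

112


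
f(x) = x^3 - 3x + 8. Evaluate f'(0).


Differentiate f(x) = x^3 - 3x + 8 term by term:
f'(x) = 3x^2 - 3
Substitute x = 0:
f'(0) = 3 * 0^2 + 0 * 0 - 3
= 0 + 0 - 3
= -3

-3


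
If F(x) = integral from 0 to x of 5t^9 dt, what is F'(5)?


By the Fundamental Theorem of Calculus (Part 1):
If F(x) = integral from 0 to x of f(t) dt, then F'(x) = f(x)
Here f(t) = 5t^9
So F'(x) = 5x^9
Evaluate at x = 5:
F'(5) = 5 * 5^9
= 5 * 1953125
= 9765625

9765625


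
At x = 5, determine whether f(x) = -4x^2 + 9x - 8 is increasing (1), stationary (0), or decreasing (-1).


Compute f'(x) to determine behavior:
f'(x) = -8x + 9
f'(5) = -8 * 5 + 9
= -40 + 9
= -31
Since f'(5) < 0, the function is decreasing (-1)

-1


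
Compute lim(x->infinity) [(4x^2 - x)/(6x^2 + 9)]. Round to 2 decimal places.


For limits at infinity with equal-degree polynomials,
we compare leading coefficients.
Numerator leading term: 4x^2
Denominator leading term: 6x^2
Divide both by x^2:
lim = (4 - 1/x) / (6 + 9/x^2)
As x -> infinity, the 1/x and 1/x^2 terms vanish:
= 4/6 = 2/3 ≈ 0.67

0.67


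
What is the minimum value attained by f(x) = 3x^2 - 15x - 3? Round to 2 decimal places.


For a quadratic f(x) = ax^2 + bx + c with a > 0, the minimum is at the vertex.
Vertex x-coordinate: x = -b/(2a)
x = -(-15) / (2 * 3)
x = 15/6 = 5/2
Substitute back to find the minimum value:
f(5/2) = 3 * (5/2)^2 - 15 * (5/2) - 3
= 75/4 - 75/2 - 3
= -87/4 = -21.75

-21.75


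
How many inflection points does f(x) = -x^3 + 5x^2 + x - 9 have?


Inflection points occur where f''(x) = 0 and concavity changes.
f(x) = -x^3 + 5x^2 + x - 9
f'(x) = -3x^2 + 10x + 1
f''(x) = -6x + 10
Set f''(x) = 0:
-6x + 10 = 0
x = -10 / (-6) = 5/3
Since f''(x) is linear (degree 1), it changes sign at this point.
Therefore there is exactly 1 inflection point.

1


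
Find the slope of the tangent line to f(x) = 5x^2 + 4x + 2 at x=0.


The slope of the tangent line equals f'(x) at the point.
f(x) = 5x^2 + 4x + 2
f'(x) = 10x + 4
At x = 0:
f'(0) = 10 * 0 + 4
= 0 + 4
= 4

4


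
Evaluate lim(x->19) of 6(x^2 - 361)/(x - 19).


Direct substitution gives 0/0, so we factor the numerator.
Factor: 6(x^2 - 361) = 6 * (x - 19)(x + 19)
Cancel the common factor (x - 19):
6(x^2 - 361)/(x - 19) = 6 * (x + 19)
Now substitute x = 19:
= 6 * (19 + 19) = 228

228


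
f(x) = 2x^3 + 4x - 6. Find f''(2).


First derivative:
f'(x) = 6x^2 + 4
Second derivative:
f''(x) = 12x
Substitute x = 2:
f''(2) = 12 * 2 + 0
= 24 + 0
= 24

24


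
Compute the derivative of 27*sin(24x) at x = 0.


Apply the chain rule to differentiate 27*sin(24x):
d/dx [27*sin(24x)]
= 27 * cos(24x) * d/dx(24x)
= 27 * 24 * cos(24x)
= 648 * cos(24x)
Evaluate at x = 0:
= 648 * cos(0)
= 648 * 1
= 648

648


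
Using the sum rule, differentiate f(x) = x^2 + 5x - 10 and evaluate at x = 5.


Differentiate term by term using power and sum rules:
f(x) = x^2 + 5x - 10
f'(x) = 2x + 5
Substitute x = 5:
f'(5) = 2 * 5 + 5
= 10 + 5
= 15

15


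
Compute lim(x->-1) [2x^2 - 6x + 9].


Since polynomials are continuous, we use direct substitution.
lim(x->-1) of 2x^2 - 6x + 9
= 2 * (-1)^2 - 6 * (-1) + 9
= 2 + 6 + 9
= 17

17


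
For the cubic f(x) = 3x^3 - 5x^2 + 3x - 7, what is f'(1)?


Differentiate f(x) = 3x^3 - 5x^2 + 3x - 7 term by term:
f'(x) = 9x^2 - 10x + 3
Substitute x = 1:
f'(1) = 9 * 1^2 - 10 * 1 + 3
= 9 - 10 + 3
= 2

2


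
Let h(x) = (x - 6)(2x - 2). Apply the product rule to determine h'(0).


Let u(x) = x - 6 and v(x) = 2x - 2
u'(x) = 1
v'(x) = 2
Product rule: h'(x) = u'(x)*v(x) + u(x)*v'(x)
= 1 * (2x - 2) + (x - 6) * 2
At x = 0:
u(0) = 1 * 0 - 6 = -6
v(0) = 2 * 0 - 2 = -2
h'(0) = 1 * (-2) + (-6) * 2
= -2 - 12
= -14

-14


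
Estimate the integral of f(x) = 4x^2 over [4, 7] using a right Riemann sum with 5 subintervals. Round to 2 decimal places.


Right Riemann sum uses right endpoints of each subinterval.
Interval: [4, 7], n = 5
dx = (7 - 4) / 5 = 3/5
Right endpoints: [23/5, 26/5, 29/5, 32/5, 7]
f values: [2116/25, 2704/25, 3364/25, 4096/25, 196]
Sum = dx * (sum of f values)
= 3/5 * 3436/5
= 10308/25 = 412.32

412.32


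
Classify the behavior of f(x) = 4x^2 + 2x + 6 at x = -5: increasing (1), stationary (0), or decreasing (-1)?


Compute f'(x) to determine behavior:
f'(x) = 8x + 2
f'(-5) = 8 * (-5) + 2
= -40 + 2
= -38
Since f'(-5) < 0, the function is decreasing (-1)

-1


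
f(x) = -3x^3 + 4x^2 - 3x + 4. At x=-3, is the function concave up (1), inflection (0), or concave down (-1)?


Concavity is determined by the sign of f''(x).
f(x) = -3x^3 + 4x^2 - 3x + 4
f'(x) = -9x^2 + 8x - 3
f''(x) = -18x + 8
f''(-3) = -18 * (-3) + 8
= 54 + 8
= 62
Since f''(-3) > 0, the function is concave up (1)

1


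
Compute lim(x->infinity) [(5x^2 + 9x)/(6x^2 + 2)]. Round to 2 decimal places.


For limits at infinity with equal-degree polynomials,
we compare leading coefficients.
Numerator leading term: 5x^2
Denominator leading term: 6x^2
Divide both by x^2:
lim = (5 + 9/x) / (6 + 2/x^2)
As x -> infinity, the 1/x and 1/x^2 terms vanish:
= 5/6 ≈ 0.83

0.83


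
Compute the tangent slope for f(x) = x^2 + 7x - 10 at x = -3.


The slope of the tangent line equals f'(x) at the point.
f(x) = x^2 + 7x - 10
f'(x) = 2x + 7
At x = -3:
f'(-3) = 2 * (-3) + 7
= -6 + 7
= 1

1


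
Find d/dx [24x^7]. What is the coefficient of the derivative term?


We apply the power rule: d/dx [ax^n] = a*n * x^(n-1)
d/dx [24x^7]
= 24 * 7 * x^(7-1)
= 168x^6
The coefficient is 168

168


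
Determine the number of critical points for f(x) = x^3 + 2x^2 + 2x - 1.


Find where f'(x) = 0:
f(x) = x^3 + 2x^2 + 2x - 1
f'(x) = 3x^2 + 4x + 2
This is a quadratic in x. Use the discriminant to count real roots.
Discriminant = (4)^2 - 4 * 3 * 2
= 16 - 24
= -8
Since discriminant < 0, f'(x) = 0 has no real solutions.
Number of critical points: 0

0


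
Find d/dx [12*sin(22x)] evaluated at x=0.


Apply the chain rule to differentiate 12*sin(22x):
d/dx [12*sin(22x)]
= 12 * cos(22x) * d/dx(22x)
= 12 * 22 * cos(22x)
= 264 * cos(22x)
Evaluate at x = 0:
= 264 * cos(0)
= 264 * 1
= 264

264


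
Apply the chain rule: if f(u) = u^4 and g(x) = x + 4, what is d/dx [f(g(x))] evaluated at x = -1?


Using the chain rule: (f(g(x)))' = f'(g(x)) * g'(x)
First, find g(-1):
g(-1) = 1 * (-1) + 4 = 3
Next, f'(u) = 4u^3
And g'(x) = 1
So f'(g(-1)) * g'(-1)
= 4 * 3^3 * 1
= 4 * 27 * 1
= 108

108


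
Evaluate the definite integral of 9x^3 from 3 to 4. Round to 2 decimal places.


Find the antiderivative of 9x^3:
F(x) = 9/4 * x^4
Apply the Fundamental Theorem of Calculus:
F(4) - F(3)
= 9/4 * 4^4 - 9/4 * 3^4
= 9/4 * (256 - 81)
= 9/4 * 175
= 1575/4 = 393.75

393.75


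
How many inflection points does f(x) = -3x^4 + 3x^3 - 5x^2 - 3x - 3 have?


Inflection points occur where f''(x) = 0 and concavity changes.
f(x) = -3x^4 + 3x^3 - 5x^2 - 3x - 3
f'(x) = -12x^3 + 9x^2 - 10x - 3
f''(x) = -36x^2 + 18x - 10
This is a quadratic in x. Use the discriminant to count real roots.
Discriminant = (18)^2 - 4 * (-36) * (-10)
= 324 - 1440
= -1116
Since discriminant < 0, f''(x) = 0 has no real solutions.
Number of inflection points: 0

0


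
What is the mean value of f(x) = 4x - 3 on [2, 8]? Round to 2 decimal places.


Average value = 1/(b-a) * integral from a to b of f(x) dx
First compute the integral of 4x - 3:
F(x) = 2x^2 - 3x
F(8) = 2 * 64 - 3 * 8 = 104
F(2) = 2 * 4 - 3 * 2 = 2
Integral = 104 - 2 = 102
Average = 102 / (8 - 2) = 102 / 6
= 17 = 17.00

17.00


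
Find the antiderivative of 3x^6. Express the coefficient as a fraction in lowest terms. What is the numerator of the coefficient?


Apply the power rule for integration:
integral of ax^n dx = a/(n+1) * x^(n+1) + C
integral of 3x^6 dx
= 3/7 * x^7 + C
The coefficient in lowest terms is 3/7, and its numerator is 3

3


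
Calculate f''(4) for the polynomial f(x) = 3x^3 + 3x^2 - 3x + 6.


First derivative:
f'(x) = 9x^2 + 6x - 3
Second derivative:
f''(x) = 18x + 6
Substitute x = 4:
f''(4) = 18 * 4 + 6
= 72 + 6
= 78

78


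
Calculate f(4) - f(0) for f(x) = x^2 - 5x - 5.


Net change = f(b) - f(a)
f(x) = x^2 - 5x - 5
Compute f(4):
f(4) = 1 * 4^2 - 5 * 4 - 5
= 16 - 20 - 5
= -9
Compute f(0):
f(0) = 1 * 0^2 - 5 * 0 - 5
= 0 + 0 - 5
= -5
Net change = -9 - (-5) = -4

-4


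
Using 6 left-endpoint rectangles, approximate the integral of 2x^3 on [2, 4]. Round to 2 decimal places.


Left Riemann sum uses left endpoints of each subinterval.
Interval: [2, 4], n = 6
dx = (4 - 2) / 6 = 1/3
Left endpoints: [2, 7/3, 8/3, 3, 10/3, 11/3]
f values: [16, 686/27, 1024/27, 54, 2000/27, 2662/27]
Sum = dx * (sum of f values)
= 1/3 * 306
= 102 = 102.00

102.00


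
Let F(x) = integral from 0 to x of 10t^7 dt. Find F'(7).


By the Fundamental Theorem of Calculus (Part 1):
If F(x) = integral from 0 to x of f(t) dt, then F'(x) = f(x)
Here f(t) = 10t^7
So F'(x) = 10x^7
Evaluate at x = 7:
F'(7) = 10 * 7^7
= 10 * 823543
= 8235430

8235430


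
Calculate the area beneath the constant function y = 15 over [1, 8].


The area under a constant function y = 15 is a rectangle.
Width = 8 - 1 = 7
Height = 15
Area = width * height
= 7 * 15
= 105

105


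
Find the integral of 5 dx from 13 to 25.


The integral of a constant k over [a, b] equals k * (b - a).
integral from 13 to 25 of 5 dx
= 5 * (25 - 13)
= 5 * 12
= 60

60


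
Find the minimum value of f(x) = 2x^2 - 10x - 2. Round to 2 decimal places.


For a quadratic f(x) = ax^2 + bx + c with a > 0, the minimum is at the vertex.
Vertex x-coordinate: x = -b/(2a)
x = -(-10) / (2 * 2)
x = 10/4 = 5/2
Substitute back to find the minimum value:
f(5/2) = 2 * (5/2)^2 - 10 * (5/2) - 2
= 25/2 - 25 - 2
= -29/2 = -14.50

-14.50


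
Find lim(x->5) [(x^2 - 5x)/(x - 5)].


Direct substitution gives 0/0, so we factor the numerator.
Factor: (x^2 - 5x) = (x - 5)(x)
Cancel the common factor (x - 5):
(x^2 - 5x)/(x - 5) = (x)
Now substitute x = 5:
= (5) - (0) = 5

5


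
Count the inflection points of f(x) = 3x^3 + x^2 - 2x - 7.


Inflection points occur where f''(x) = 0 and concavity changes.
f(x) = 3x^3 + x^2 - 2x - 7
f'(x) = 9x^2 + 2x - 2
f''(x) = 18x + 2
Set f''(x) = 0:
18x + 2 = 0
x = -2 / 18 = -1/9
Since f''(x) is linear (degree 1), it changes sign at this point.
Therefore there is exactly 1 inflection point.

1


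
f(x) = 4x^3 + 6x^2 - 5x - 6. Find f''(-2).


First derivative:
f'(x) = 12x^2 + 12x - 5
Second derivative:
f''(x) = 24x + 12
Substitute x = -2:
f''(-2) = 24 * (-2) + 12
= -48 + 12
= -36

-36


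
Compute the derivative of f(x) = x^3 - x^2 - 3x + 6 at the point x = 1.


Differentiate f(x) = x^3 - x^2 - 3x + 6 term by term:
f'(x) = 3x^2 - 2x - 3
Substitute x = 1:
f'(1) = 3 * 1^2 - 2 * 1 - 3
= 3 - 2 - 3
= -2

-2


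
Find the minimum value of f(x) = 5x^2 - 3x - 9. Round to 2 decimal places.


For a quadratic f(x) = ax^2 + bx + c with a > 0, the minimum is at the vertex.
Vertex x-coordinate: x = -b/(2a)
x = -(-3) / (2 * 5)
x = 3/10
Substitute back to find the minimum value:
f(3/10) = 5 * (3/10)^2 - 3 * (3/10) - 9
= 9/20 - 9/10 - 9
= -189/20 = -9.45

-9.45


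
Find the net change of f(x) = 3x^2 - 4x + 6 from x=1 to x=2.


Net change = f(b) - f(a)
f(x) = 3x^2 - 4x + 6
Compute f(2):
f(2) = 3 * 2^2 - 4 * 2 + 6
= 12 - 8 + 6
= 10
Compute f(1):
f(1) = 3 * 1^2 - 4 * 1 + 6
= 3 - 4 + 6
= 5
Net change = 10 - 5 = 5

5


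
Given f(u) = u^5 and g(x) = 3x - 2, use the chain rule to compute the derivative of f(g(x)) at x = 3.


Using the chain rule: (f(g(x)))' = f'(g(x)) * g'(x)
First, find g(3):
g(3) = 3 * 3 - 2 = 7
Next, f'(u) = 5u^4
And g'(x) = 3
So f'(g(3)) * g'(3)
= 5 * 7^4 * 3
= 5 * 2401 * 3
= 36015

36015


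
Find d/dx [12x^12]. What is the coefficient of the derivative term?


We apply the power rule: d/dx [ax^n] = a*n * x^(n-1)
d/dx [12x^12]
= 12 * 12 * x^(12-1)
= 144x^11
The coefficient is 144

144


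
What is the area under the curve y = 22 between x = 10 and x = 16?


The area under a constant function y = 22 is a rectangle.
Width = 16 - 10 = 6
Height = 22
Area = width * height
= 6 * 22
= 132

132


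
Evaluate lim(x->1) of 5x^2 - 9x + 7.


Since polynomials are continuous, we use direct substitution.
lim(x->1) of 5x^2 - 9x + 7
= 5 * 1^2 - 9 * 1 + 7
= 5 - 9 + 7
= 3

3


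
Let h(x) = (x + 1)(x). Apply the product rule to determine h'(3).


Let u(x) = x + 1 and v(x) = x
u'(x) = 1
v'(x) = 1
Product rule: h'(x) = u'(x)*v(x) + u(x)*v'(x)
= 1 * (x) + (x + 1) * 1
At x = 3:
u(3) = 1 * 3 + 1 = 4
v(3) = 1 * 3 + 0 = 3
h'(3) = 1 * 3 + 4 * 1
= 3 + 4
= 7

7


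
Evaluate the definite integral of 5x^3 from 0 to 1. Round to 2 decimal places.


Find the antiderivative of 5x^3:
F(x) = 5/4 * x^4
Apply the Fundamental Theorem of Calculus:
F(1) - F(0)
= 5/4 * 1^4 - 5/4 * 0^4
= 5/4 * (1 - 0)
= 5/4 * 1
= 5/4 = 1.25

1.25


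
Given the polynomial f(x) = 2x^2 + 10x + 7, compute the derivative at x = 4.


Differentiate term by term using power and sum rules:
f(x) = 2x^2 + 10x + 7
f'(x) = 4x + 10
Substitute x = 4:
f'(4) = 4 * 4 + 10
= 16 + 10
= 26

26


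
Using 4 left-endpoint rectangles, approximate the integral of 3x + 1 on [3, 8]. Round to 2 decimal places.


Left Riemann sum uses left endpoints of each subinterval.
Interval: [3, 8], n = 4
dx = (8 - 3) / 4 = 5/4
Left endpoints: [3, 17/4, 11/2, 27/4]
f values: [10, 55/4, 35/2, 85/4]
Sum = dx * (sum of f values)
= 5/4 * 125/2
= 625/8 ≈ 78.13

78.13


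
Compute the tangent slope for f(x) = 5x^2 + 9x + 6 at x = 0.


The slope of the tangent line equals f'(x) at the point.
f(x) = 5x^2 + 9x + 6
f'(x) = 10x + 9
At x = 0:
f'(0) = 10 * 0 + 9
= 0 + 9
= 9

9


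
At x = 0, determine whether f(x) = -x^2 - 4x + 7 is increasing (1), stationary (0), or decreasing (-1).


Compute f'(x) to determine behavior:
f'(x) = -2x - 4
f'(0) = -2 * 0 - 4
= 0 - 4
= -4
Since f'(0) < 0, the function is decreasing (-1)

-1


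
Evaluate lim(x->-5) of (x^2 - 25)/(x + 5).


Direct substitution gives 0/0, so we factor the numerator.
Factor: (x^2 - 25) = (x + 5)(x - 5)
Cancel the common factor (x + 5):
(x^2 - 25)/(x + 5) = (x - 5)
Now substitute x = -5:
= (-5) - (5) = -10

-10


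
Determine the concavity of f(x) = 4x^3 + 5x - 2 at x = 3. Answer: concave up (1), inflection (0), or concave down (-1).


Concavity is determined by the sign of f''(x).
f(x) = 4x^3 + 5x - 2
f'(x) = 12x^2 + 5
f''(x) = 24x
f''(3) = 24 * 3 + 0
= 72 + 0
= 72
Since f''(3) > 0, the function is concave up (1)

1


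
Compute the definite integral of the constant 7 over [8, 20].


The integral of a constant k over [a, b] equals k * (b - a).
integral from 8 to 20 of 7 dx
= 7 * (20 - 8)
= 7 * 12
= 84

84


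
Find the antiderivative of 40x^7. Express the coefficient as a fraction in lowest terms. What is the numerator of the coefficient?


Apply the power rule for integration:
integral of ax^n dx = a/(n+1) * x^(n+1) + C
integral of 40x^7 dx
= 40/8 * x^8 + C
= 5 * x^8 + C
The coefficient in lowest terms is 5 = 5/1, so its numerator is 5

5


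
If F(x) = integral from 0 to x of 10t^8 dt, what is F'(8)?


By the Fundamental Theorem of Calculus (Part 1):
If F(x) = integral from 0 to x of f(t) dt, then F'(x) = f(x)
Here f(t) = 10t^8
So F'(x) = 10x^8
Evaluate at x = 8:
F'(8) = 10 * 8^8
= 10 * 16777216
= 167772160

167772160


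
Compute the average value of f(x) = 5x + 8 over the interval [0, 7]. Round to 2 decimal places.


Average value = 1/(b-a) * integral from a to b of f(x) dx
First compute the integral of 5x + 8:
F(x) = (5/2)x^2 + 8x
F(7) = 5/2 * 49 + 8 * 7 = 357/2
F(0) = 5/2 * 0 + 8 * 0 = 0
Integral = 357/2 - 0 = 357/2
Average = (357/2) / (7 - 0) = (357/2) / 7
= 51/2 = 25.50

25.50


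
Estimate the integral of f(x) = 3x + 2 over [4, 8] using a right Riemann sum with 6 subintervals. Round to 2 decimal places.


Right Riemann sum uses right endpoints of each subinterval.
Interval: [4, 8], n = 6
dx = (8 - 4) / 6 = 2/3
Right endpoints: [14/3, 16/3, 6, 20/3, 22/3, 8]
f values: [16, 18, 20, 22, 24, 26]
Sum = dx * (sum of f values)
= 2/3 * 126
= 84 = 84.00

84.00


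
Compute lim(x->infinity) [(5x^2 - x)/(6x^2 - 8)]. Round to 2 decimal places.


For limits at infinity with equal-degree polynomials,
we compare leading coefficients.
Numerator leading term: 5x^2
Denominator leading term: 6x^2
Divide both by x^2:
lim = (5 - 1/x) / (6 - 8/x^2)
As x -> infinity, the 1/x and 1/x^2 terms vanish:
= 5/6 ≈ 0.83

0.83


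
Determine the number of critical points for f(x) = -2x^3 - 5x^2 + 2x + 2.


Find where f'(x) = 0:
f(x) = -2x^3 - 5x^2 + 2x + 2
f'(x) = -6x^2 - 10x + 2
This is a quadratic in x. Use the discriminant to count real roots.
Discriminant = (-10)^2 - 4 * (-6) * 2
= 100 - (-48)
= 148
Since discriminant > 0, f'(x) = 0 has 2 real solutions.
Number of critical points: 2

2


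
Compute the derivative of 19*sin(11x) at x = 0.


Apply the chain rule to differentiate 19*sin(11x):
d/dx [19*sin(11x)]
= 19 * cos(11x) * d/dx(11x)
= 19 * 11 * cos(11x)
= 209 * cos(11x)
Evaluate at x = 0:
= 209 * cos(0)
= 209 * 1
= 209

209


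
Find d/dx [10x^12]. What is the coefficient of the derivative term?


We apply the power rule: d/dx [ax^n] = a*n * x^(n-1)
d/dx [10x^12]
= 10 * 12 * x^(12-1)
= 120x^11
The coefficient is 120

120


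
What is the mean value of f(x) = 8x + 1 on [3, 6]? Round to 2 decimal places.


Average value = 1/(b-a) * integral from a to b of f(x) dx
First compute the integral of 8x + 1:
F(x) = 4x^2 + x
F(6) = 4 * 36 + 1 * 6 = 150
F(3) = 4 * 9 + 1 * 3 = 39
Integral = 150 - 39 = 111
Average = 111 / (6 - 3) = 111 / 3
= 37 = 37.00

37.00


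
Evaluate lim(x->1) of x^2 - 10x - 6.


Since polynomials are continuous, we use direct substitution.
lim(x->1) of x^2 - 10x - 6
= 1 * 1^2 - 10 * 1 - 6
= 1 - 10 - 6
= -15

-15


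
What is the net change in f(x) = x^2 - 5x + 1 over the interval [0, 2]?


Net change = f(b) - f(a)
f(x) = x^2 - 5x + 1
Compute f(2):
f(2) = 1 * 2^2 - 5 * 2 + 1
= 4 - 10 + 1
= -5
Compute f(0):
f(0) = 1 * 0^2 - 5 * 0 + 1
= 0 + 0 + 1
= 1
Net change = -5 - 1 = -6

-6


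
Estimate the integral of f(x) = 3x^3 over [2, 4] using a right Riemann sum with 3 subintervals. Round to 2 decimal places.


Right Riemann sum uses right endpoints of each subinterval.
Interval: [2, 4], n = 3
dx = (4 - 2) / 3 = 2/3
Right endpoints: [8/3, 10/3, 4]
f values: [512/9, 1000/9, 192]
Sum = dx * (sum of f values)
= 2/3 * 360
= 240 = 240.00

240.00


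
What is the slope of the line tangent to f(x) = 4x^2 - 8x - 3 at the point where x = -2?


The slope of the tangent line equals f'(x) at the point.
f(x) = 4x^2 - 8x - 3
f'(x) = 8x - 8
At x = -2:
f'(-2) = 8 * (-2) - 8
= -16 - 8
= -24

-24


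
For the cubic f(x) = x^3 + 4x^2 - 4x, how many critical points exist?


Find where f'(x) = 0:
f(x) = x^3 + 4x^2 - 4x
f'(x) = 3x^2 + 8x - 4
This is a quadratic in x. Use the discriminant to count real roots.
Discriminant = (8)^2 - 4 * 3 * (-4)
= 64 - (-48)
= 112
Since discriminant > 0, f'(x) = 0 has 2 real solutions.
Number of critical points: 2

2


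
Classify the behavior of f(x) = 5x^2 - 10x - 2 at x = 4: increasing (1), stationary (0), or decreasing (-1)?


Compute f'(x) to determine behavior:
f'(x) = 10x - 10
f'(4) = 10 * 4 - 10
= 40 - 10
= 30
Since f'(4) > 0, the function is increasing (1)

1


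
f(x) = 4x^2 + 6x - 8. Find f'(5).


Differentiate term by term using power and sum rules:
f(x) = 4x^2 + 6x - 8
f'(x) = 8x + 6
Substitute x = 5:
f'(5) = 8 * 5 + 6
= 40 + 6
= 46

46


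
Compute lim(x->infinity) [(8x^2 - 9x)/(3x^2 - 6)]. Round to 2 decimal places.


For limits at infinity with equal-degree polynomials,
we compare leading coefficients.
Numerator leading term: 8x^2
Denominator leading term: 3x^2
Divide both by x^2:
lim = (8 - 9/x) / (3 - 6/x^2)
As x -> infinity, the 1/x and 1/x^2 terms vanish:
= 8/3 ≈ 2.67

2.67


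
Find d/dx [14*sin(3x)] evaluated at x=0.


Apply the chain rule to differentiate 14*sin(3x):
d/dx [14*sin(3x)]
= 14 * cos(3x) * d/dx(3x)
= 14 * 3 * cos(3x)
= 42 * cos(3x)
Evaluate at x = 0:
= 42 * cos(0)
= 42 * 1
= 42

42


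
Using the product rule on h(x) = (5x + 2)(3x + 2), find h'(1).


Let u(x) = 5x + 2 and v(x) = 3x + 2
u'(x) = 5
v'(x) = 3
Product rule: h'(x) = u'(x)*v(x) + u(x)*v'(x)
= 5 * (3x + 2) + (5x + 2) * 3
At x = 1:
u(1) = 5 * 1 + 2 = 7
v(1) = 3 * 1 + 2 = 5
h'(1) = 5 * 5 + 7 * 3
= 25 + 21
= 46

46


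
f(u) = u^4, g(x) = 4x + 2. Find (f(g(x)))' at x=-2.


Using the chain rule: (f(g(x)))' = f'(g(x)) * g'(x)
First, find g(-2):
g(-2) = 4 * (-2) + 2 = -6
Next, f'(u) = 4u^3
And g'(x) = 4
So f'(g(-2)) * g'(-2)
= 4 * (-6)^3 * 4
= 4 * (-216) * 4
= -3456

-3456
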